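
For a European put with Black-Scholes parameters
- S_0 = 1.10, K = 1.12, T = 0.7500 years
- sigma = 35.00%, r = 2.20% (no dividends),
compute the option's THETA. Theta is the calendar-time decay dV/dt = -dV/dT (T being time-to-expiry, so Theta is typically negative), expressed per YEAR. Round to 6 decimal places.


d1 = 0.1465446767; d2 = -0.1565642146
phi(d1) = 0.3946814858; exp(-qT) = 1.0000000000; exp(-rT) = 0.9836353794
Theta = -S*exp(-qT)*phi(d1)*sigma/(2*sqrt(T)) + r*K*exp(-rT)*N(-d2) - q*S*exp(-qT)*N(-d1)
N(-d1) = 0.4417457118; N(-d2) = 0.5622058464; sqrt(T) = 0.8660254038
Term 1 = -1.1000 * 1.0000000000 * 0.3946814858 * 0.3500 / (2 * 0.8660254038) = -0.0877297429
Term 2 = 0.0220 * 1.1200 * 0.9836353794 * 0.5622058464 = 0.0136260570
Term 3 = 0 (no dividend yield, q = 0)
Theta = -0.0877297429 + (0.0136260570) + (0.0000000000) = -0.074104

Answer: Theta = -0.074104


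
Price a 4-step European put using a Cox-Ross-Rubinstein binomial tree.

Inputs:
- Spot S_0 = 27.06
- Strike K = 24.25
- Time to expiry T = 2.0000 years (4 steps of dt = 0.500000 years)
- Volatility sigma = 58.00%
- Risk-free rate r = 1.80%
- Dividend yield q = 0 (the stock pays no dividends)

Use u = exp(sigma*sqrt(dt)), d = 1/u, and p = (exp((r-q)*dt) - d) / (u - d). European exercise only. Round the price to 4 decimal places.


Answer: Price = V(0,0) = 6.2392

Derivation:
dt = T/N = 0.500000
u = exp(sigma*sqrt(dt)) = 1.507002; d = 1/u = 0.663569
p = (exp((r-q)*dt) - d) / (u - d) = 0.409602
Discount per step: exp(-r*dt) = 0.991040
Stock lattice S(k, i) with i counting down-moves:
  k=0: S(0,0) = 27.0600
  k=1: S(1,0) = 40.7795; S(1,1) = 17.9562
  k=2: S(2,0) = 61.4547; S(2,1) = 27.0600; S(2,2) = 11.9152
  k=3: S(3,0) = 92.6123; S(3,1) = 40.7795; S(3,2) = 17.9562; S(3,3) = 7.9065
  k=4: S(4,0) = 139.5669; S(4,1) = 61.4547; S(4,2) = 27.0600; S(4,3) = 11.9152; S(4,4) = 5.2465
Terminal payoffs V(N, i) = max(K - S_T, 0):
  V(4,0) = 0.000000; V(4,1) = 0.000000; V(4,2) = 0.000000; V(4,3) = 12.334825; V(4,4) = 19.003460
Backward induction: V(k, i) = exp(-r*dt) * [p * V(k+1, i) + (1-p) * V(k+1, i+1)].
  V(3,0) = exp(-r*dt) * [p*0.000000 + (1-p)*0.000000] = 0.000000
  V(3,1) = exp(-r*dt) * [p*0.000000 + (1-p)*0.000000] = 0.000000
  V(3,2) = exp(-r*dt) * [p*0.000000 + (1-p)*12.334825] = 7.217212
  V(3,3) = exp(-r*dt) * [p*12.334825 + (1-p)*19.003460] = 16.126185
  V(2,0) = exp(-r*dt) * [p*0.000000 + (1-p)*0.000000] = 0.000000
  V(2,1) = exp(-r*dt) * [p*0.000000 + (1-p)*7.217212] = 4.222852
  V(2,2) = exp(-r*dt) * [p*7.217212 + (1-p)*16.126185] = 12.365264
  V(1,0) = exp(-r*dt) * [p*0.000000 + (1-p)*4.222852] = 2.470827
  V(1,1) = exp(-r*dt) * [p*4.222852 + (1-p)*12.365264] = 8.949212
  V(0,0) = exp(-r*dt) * [p*2.470827 + (1-p)*8.949212] = 6.239247


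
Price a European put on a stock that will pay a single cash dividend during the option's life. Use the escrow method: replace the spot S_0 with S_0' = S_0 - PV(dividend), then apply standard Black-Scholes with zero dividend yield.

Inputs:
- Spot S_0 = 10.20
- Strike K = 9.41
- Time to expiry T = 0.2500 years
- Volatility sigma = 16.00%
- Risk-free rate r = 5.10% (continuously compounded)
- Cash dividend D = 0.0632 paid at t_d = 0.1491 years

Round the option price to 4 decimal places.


PV(D) = D * exp(-r * t_d) = 0.0632 * 0.99242474 = 0.06272124
S_0' = S_0 - PV(D) = 10.2000 - 0.06272124 = 10.13727876
d1 = (ln(S_0'/K) + (r + sigma^2/2)*T) / (sigma*sqrt(T)) = 1.12995802
d2 = d1 - sigma*sqrt(T) = 1.04995802
exp(-rT) = 0.98733094
N(-d1) = 0.12924696; N(-d2) = 0.14686871
P = K * exp(-rT) * N(-d2) - S_0' * N(-d1) = 9.4100 * 0.98733094 * 0.14686871 - 10.13727876 * 0.12924696 = 0.0543

Answer: Price = 0.0543


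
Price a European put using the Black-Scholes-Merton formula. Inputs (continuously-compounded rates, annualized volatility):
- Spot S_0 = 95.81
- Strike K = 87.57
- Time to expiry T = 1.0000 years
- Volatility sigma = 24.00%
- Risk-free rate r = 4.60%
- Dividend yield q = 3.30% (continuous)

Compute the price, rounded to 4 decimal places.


d1 = (ln(S/K) + (r - q + 0.5*sigma^2) * T) / (sigma * sqrt(T)) = 0.54886913
d2 = d1 - sigma * sqrt(T) = 0.30886913
exp(-rT) = 0.95504196; exp(-qT) = 0.96753856
P = K * exp(-rT) * N(-d2) - S_0 * exp(-qT) * N(-d1)
N(-d1) = 0.29154763; N(-d2) = 0.37871054
P = 87.5700 * 0.95504196 * 0.37871054 - 95.8100 * 0.96753856 * 0.29154763 = 4.6463

Answer: Price = 4.6463


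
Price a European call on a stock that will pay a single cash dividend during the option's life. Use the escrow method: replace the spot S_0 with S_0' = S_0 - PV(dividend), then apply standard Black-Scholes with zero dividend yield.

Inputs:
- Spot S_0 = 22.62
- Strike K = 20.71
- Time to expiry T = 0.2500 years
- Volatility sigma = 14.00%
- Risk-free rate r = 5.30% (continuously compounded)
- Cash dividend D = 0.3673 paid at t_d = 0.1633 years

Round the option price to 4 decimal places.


PV(D) = D * exp(-r * t_d) = 0.3673 * 0.99138245 = 0.36413477
S_0' = S_0 - PV(D) = 22.6200 - 0.36413477 = 22.25586523
d1 = (ln(S_0'/K) + (r + sigma^2/2)*T) / (sigma*sqrt(T)) = 1.25269863
d2 = d1 - sigma*sqrt(T) = 1.18269863
exp(-rT) = 0.98683739
N(d1) = 0.89484230; N(d2) = 0.88153570
C = S_0' * N(d1) - K * exp(-rT) * N(d2) = 22.25586523 * 0.89484230 - 20.7100 * 0.98683739 * 0.88153570 = 1.8992

Answer: Price = 1.8992


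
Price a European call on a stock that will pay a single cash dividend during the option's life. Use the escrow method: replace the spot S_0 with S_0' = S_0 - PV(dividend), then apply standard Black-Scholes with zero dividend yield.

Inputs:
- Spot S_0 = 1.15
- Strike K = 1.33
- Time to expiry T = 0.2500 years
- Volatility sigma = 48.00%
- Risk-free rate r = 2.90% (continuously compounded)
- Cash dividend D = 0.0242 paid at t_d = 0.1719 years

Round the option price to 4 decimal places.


Answer: Price = 0.0443

Derivation:
PV(D) = D * exp(-r * t_d) = 0.0242 * 0.99502730 = 0.02407966
S_0' = S_0 - PV(D) = 1.1500 - 0.02407966 = 1.12592034
d1 = (ln(S_0'/K) + (r + sigma^2/2)*T) / (sigma*sqrt(T)) = -0.54386734
d2 = d1 - sigma*sqrt(T) = -0.78386734
exp(-rT) = 0.99277622
N(d1) = 0.29326638; N(d2) = 0.21655898
C = S_0' * N(d1) - K * exp(-rT) * N(d2) = 1.12592034 * 0.29326638 - 1.3300 * 0.99277622 * 0.21655898 = 0.0443


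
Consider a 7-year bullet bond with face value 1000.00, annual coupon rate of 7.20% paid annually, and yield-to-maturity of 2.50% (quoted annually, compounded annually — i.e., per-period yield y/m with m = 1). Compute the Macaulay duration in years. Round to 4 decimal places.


Answer: Macaulay duration = 5.9090 years

Derivation:
Coupon per period c = face * coupon_rate / m = 72.000000
Periods per year m = 1; per-period yield y/m = 0.025000
Number of cashflows N = 7
Cashflows (t years, CF_t, discount factor 1/(1+y/m)^(m*t), PV):
  t = 1.0000: CF_t = 72.000000, DF = 0.975610, PV = 70.243902
  t = 2.0000: CF_t = 72.000000, DF = 0.951814, PV = 68.530637
  t = 3.0000: CF_t = 72.000000, DF = 0.928599, PV = 66.859158
  t = 4.0000: CF_t = 72.000000, DF = 0.905951, PV = 65.228446
  t = 5.0000: CF_t = 72.000000, DF = 0.883854, PV = 63.637509
  t = 6.0000: CF_t = 72.000000, DF = 0.862297, PV = 62.085374
  t = 7.0000: CF_t = 1072.000000, DF = 0.841265, PV = 901.836332
Price P = sum_t PV_t = 1298.421358
Macaulay numerator sum_t t * PV_t:
  t * PV_t at t = 1.0000: 70.243902
  t * PV_t at t = 2.0000: 137.061273
  t * PV_t at t = 3.0000: 200.577473
  t * PV_t at t = 4.0000: 260.913786
  t * PV_t at t = 5.0000: 318.187544
  t * PV_t at t = 6.0000: 372.512246
  t * PV_t at t = 7.0000: 6312.854324
Macaulay duration D = (sum_t t * PV_t) / P = 7672.350548 / 1298.421358 = 5.908984


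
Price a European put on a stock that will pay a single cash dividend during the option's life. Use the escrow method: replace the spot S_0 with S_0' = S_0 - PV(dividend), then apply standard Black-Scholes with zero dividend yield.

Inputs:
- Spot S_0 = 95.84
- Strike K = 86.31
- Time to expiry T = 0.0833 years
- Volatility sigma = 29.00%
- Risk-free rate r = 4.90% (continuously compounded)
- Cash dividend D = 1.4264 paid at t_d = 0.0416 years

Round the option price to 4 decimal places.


Answer: Price = 0.4957

Derivation:
PV(D) = D * exp(-r * t_d) = 1.4264 * 0.99796368 = 1.42349539
S_0' = S_0 - PV(D) = 95.8400 - 1.42349539 = 94.41650461
d1 = (ln(S_0'/K) + (r + sigma^2/2)*T) / (sigma*sqrt(T)) = 1.16315419
d2 = d1 - sigma*sqrt(T) = 1.07945514
exp(-rT) = 0.99592662
N(-d1) = 0.12238348; N(-d2) = 0.14019244
P = K * exp(-rT) * N(-d2) - S_0' * N(-d1) = 86.3100 * 0.99592662 * 0.14019244 - 94.41650461 * 0.12238348 = 0.4957


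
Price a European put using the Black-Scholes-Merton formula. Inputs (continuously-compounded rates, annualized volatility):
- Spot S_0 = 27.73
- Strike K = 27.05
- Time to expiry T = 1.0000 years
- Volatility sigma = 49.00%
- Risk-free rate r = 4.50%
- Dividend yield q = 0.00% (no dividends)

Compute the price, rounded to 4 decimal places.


Answer: Price = 4.3023

Derivation:
d1 = (ln(S/K) + (r - q + 0.5*sigma^2) * T) / (sigma * sqrt(T)) = 0.38750583
d2 = d1 - sigma * sqrt(T) = -0.10249417
exp(-rT) = 0.95599748; exp(-qT) = 1.00000000
P = K * exp(-rT) * N(-d2) - S_0 * exp(-qT) * N(-d1)
N(-d1) = 0.34919089; N(-d2) = 0.54081778
P = 27.0500 * 0.95599748 * 0.54081778 - 27.7300 * 1.00000000 * 0.34919089 = 4.3023


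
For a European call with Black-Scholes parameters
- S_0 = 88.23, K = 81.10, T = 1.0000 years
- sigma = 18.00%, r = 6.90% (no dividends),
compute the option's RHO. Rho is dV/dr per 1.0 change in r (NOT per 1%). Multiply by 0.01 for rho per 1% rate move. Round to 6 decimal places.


Answer: Rho = 58.798990

Derivation:
d1 = 0.9414671117; d2 = 0.7614671117
phi(d1) = 0.2561175668; exp(-qT) = 1.0000000000; exp(-rT) = 0.9333266801
N(d2) = 0.7768109423
Rho = K*T*exp(-rT)*N(d2) = 81.1000 * 1.0000 * 0.9333266801 * 0.7768109423 = 58.798990


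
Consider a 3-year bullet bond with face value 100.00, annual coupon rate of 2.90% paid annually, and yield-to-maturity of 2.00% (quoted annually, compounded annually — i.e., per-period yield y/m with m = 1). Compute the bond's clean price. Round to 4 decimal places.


Answer: Price = 102.5955

Derivation:
Coupon per period c = face * coupon_rate / m = 2.900000
Periods per year m = 1; per-period yield y/m = 0.020000
Number of cashflows N = 3
Cashflows (t years, CF_t, discount factor 1/(1+y/m)^(m*t), PV):
  t = 1.0000: CF_t = 2.900000, DF = 0.980392, PV = 2.843137
  t = 2.0000: CF_t = 2.900000, DF = 0.961169, PV = 2.787389
  t = 3.0000: CF_t = 102.900000, DF = 0.942322, PV = 96.964968
Price P = sum_t PV_t = 102.595495


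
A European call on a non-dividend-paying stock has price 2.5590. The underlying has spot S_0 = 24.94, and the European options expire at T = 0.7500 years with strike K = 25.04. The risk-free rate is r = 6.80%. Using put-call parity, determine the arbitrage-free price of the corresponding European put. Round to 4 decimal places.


Answer: Put price = 1.4140

Derivation:
Put-call parity: C - P = S_0 * exp(-qT) - K * exp(-rT).
S_0 * exp(-qT) = 24.9400 * 1.00000000 = 24.94000000
K * exp(-rT) = 25.0400 * 0.95027867 = 23.79497791
P = C - S*exp(-qT) + K*exp(-rT)
P = 2.5590 - 24.94000000 + 23.79497791 = 1.4140


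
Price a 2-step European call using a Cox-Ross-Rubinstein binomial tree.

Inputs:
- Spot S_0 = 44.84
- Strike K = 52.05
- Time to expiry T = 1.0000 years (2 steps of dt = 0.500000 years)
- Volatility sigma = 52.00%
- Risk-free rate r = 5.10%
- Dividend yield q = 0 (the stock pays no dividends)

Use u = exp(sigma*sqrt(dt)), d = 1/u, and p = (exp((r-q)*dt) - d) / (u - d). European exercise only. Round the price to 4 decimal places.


Answer: Price = V(0,0) = 7.7547

Derivation:
dt = T/N = 0.500000
u = exp(sigma*sqrt(dt)) = 1.444402; d = 1/u = 0.692328
p = (exp((r-q)*dt) - d) / (u - d) = 0.443440
Discount per step: exp(-r*dt) = 0.974822
Stock lattice S(k, i) with i counting down-moves:
  k=0: S(0,0) = 44.8400
  k=1: S(1,0) = 64.7670; S(1,1) = 31.0440
  k=2: S(2,0) = 93.5496; S(2,1) = 44.8400; S(2,2) = 21.4926
Terminal payoffs V(N, i) = max(S_T - K, 0):
  V(2,0) = 41.499588; V(2,1) = 0.000000; V(2,2) = 0.000000
Backward induction: V(k, i) = exp(-r*dt) * [p * V(k+1, i) + (1-p) * V(k+1, i+1)].
  V(1,0) = exp(-r*dt) * [p*41.499588 + (1-p)*0.000000] = 17.939253
  V(1,1) = exp(-r*dt) * [p*0.000000 + (1-p)*0.000000] = 0.000000
  V(0,0) = exp(-r*dt) * [p*17.939253 + (1-p)*0.000000] = 7.754698


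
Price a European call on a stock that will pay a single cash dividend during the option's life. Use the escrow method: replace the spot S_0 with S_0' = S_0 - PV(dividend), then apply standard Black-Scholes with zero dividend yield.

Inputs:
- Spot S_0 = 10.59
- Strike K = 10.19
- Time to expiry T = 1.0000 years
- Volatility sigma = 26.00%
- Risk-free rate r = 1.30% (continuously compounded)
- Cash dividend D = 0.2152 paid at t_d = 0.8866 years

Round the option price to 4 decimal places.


Answer: Price = 1.2239

Derivation:
PV(D) = D * exp(-r * t_d) = 0.2152 * 0.98854037 = 0.21273389
S_0' = S_0 - PV(D) = 10.5900 - 0.21273389 = 10.37726611
d1 = (ln(S_0'/K) + (r + sigma^2/2)*T) / (sigma*sqrt(T)) = 0.25004083
d2 = d1 - sigma*sqrt(T) = -0.00995917
exp(-rT) = 0.98708414
N(d1) = 0.59872211; N(d2) = 0.49602693
C = S_0' * N(d1) - K * exp(-rT) * N(d2) = 10.37726611 * 0.59872211 - 10.1900 * 0.98708414 * 0.49602693 = 1.2239


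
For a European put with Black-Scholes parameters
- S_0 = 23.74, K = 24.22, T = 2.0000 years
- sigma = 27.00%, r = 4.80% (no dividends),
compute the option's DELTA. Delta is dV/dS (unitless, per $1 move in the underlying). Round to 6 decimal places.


Answer: Delta = -0.348301

Derivation:
d1 = 0.3899108599; d2 = 0.0080731980
phi(d1) = 0.3697405363; exp(-qT) = 1.0000000000; exp(-rT) = 0.9084640161
N(-d1) = 0.3483012316
Delta = -exp(-qT) * N(-d1) = -1.0000000000 * 0.3483012316 = -0.348301


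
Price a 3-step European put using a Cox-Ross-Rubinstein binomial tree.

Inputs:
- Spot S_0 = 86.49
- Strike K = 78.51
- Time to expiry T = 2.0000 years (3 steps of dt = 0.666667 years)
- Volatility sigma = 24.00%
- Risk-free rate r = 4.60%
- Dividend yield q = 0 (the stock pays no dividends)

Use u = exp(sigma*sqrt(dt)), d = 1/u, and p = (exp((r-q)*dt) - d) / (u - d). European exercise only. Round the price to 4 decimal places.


dt = T/N = 0.666667
u = exp(sigma*sqrt(dt)) = 1.216477; d = 1/u = 0.822046
p = (exp((r-q)*dt) - d) / (u - d) = 0.530120
Discount per step: exp(-r*dt) = 0.969799
Stock lattice S(k, i) with i counting down-moves:
  k=0: S(0,0) = 86.4900
  k=1: S(1,0) = 105.2131; S(1,1) = 71.0987
  k=2: S(2,0) = 127.9894; S(2,1) = 86.4900; S(2,2) = 58.4464
  k=3: S(3,0) = 155.6961; S(3,1) = 105.2131; S(3,2) = 71.0987; S(3,3) = 48.0456
Terminal payoffs V(N, i) = max(K - S_T, 0):
  V(3,0) = 0.000000; V(3,1) = 0.000000; V(3,2) = 7.411260; V(3,3) = 30.464366
Backward induction: V(k, i) = exp(-r*dt) * [p * V(k+1, i) + (1-p) * V(k+1, i+1)].
  V(2,0) = exp(-r*dt) * [p*0.000000 + (1-p)*0.000000] = 0.000000
  V(2,1) = exp(-r*dt) * [p*0.000000 + (1-p)*7.411260] = 3.377231
  V(2,2) = exp(-r*dt) * [p*7.411260 + (1-p)*30.464366] = 17.692482
  V(1,0) = exp(-r*dt) * [p*0.000000 + (1-p)*3.377231] = 1.538968
  V(1,1) = exp(-r*dt) * [p*3.377231 + (1-p)*17.692482] = 9.798540
  V(0,0) = exp(-r*dt) * [p*1.538968 + (1-p)*9.798540] = 5.256287

Answer: Price = V(0,0) = 5.2563


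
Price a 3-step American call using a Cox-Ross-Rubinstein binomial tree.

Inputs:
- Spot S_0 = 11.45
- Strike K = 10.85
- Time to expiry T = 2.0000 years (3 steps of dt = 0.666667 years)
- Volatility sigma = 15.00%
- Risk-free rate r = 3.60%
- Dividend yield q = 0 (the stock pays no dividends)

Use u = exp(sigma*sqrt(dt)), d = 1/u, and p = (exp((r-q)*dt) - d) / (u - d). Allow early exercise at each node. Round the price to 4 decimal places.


Answer: Price = V(0,0) = 1.7852

Derivation:
dt = T/N = 0.666667
u = exp(sigma*sqrt(dt)) = 1.130290; d = 1/u = 0.884728
p = (exp((r-q)*dt) - d) / (u - d) = 0.568337
Discount per step: exp(-r*dt) = 0.976286
Stock lattice S(k, i) with i counting down-moves:
  k=0: S(0,0) = 11.4500
  k=1: S(1,0) = 12.9418; S(1,1) = 10.1301
  k=2: S(2,0) = 14.6280; S(2,1) = 11.4500; S(2,2) = 8.9624
  k=3: S(3,0) = 16.5339; S(3,1) = 12.9418; S(3,2) = 10.1301; S(3,3) = 7.9293
Terminal payoffs V(N, i) = max(S_T - K, 0):
  V(3,0) = 5.683906; V(3,1) = 2.091824; V(3,2) = 0.000000; V(3,3) = 0.000000
Backward induction: V(k, i) = exp(-r*dt) * [p * V(k+1, i) + (1-p) * V(k+1, i+1)]; then take max(V_cont, immediate exercise) for American.
  V(2,0) = exp(-r*dt) * [p*5.683906 + (1-p)*2.091824] = 4.035318; exercise = 3.778018; V(2,0) = max -> 4.035318
  V(2,1) = exp(-r*dt) * [p*2.091824 + (1-p)*0.000000] = 1.160668; exercise = 0.600000; V(2,1) = max -> 1.160668
  V(2,2) = exp(-r*dt) * [p*0.000000 + (1-p)*0.000000] = 0.000000; exercise = 0.000000; V(2,2) = max -> 0.000000
  V(1,0) = exp(-r*dt) * [p*4.035318 + (1-p)*1.160668] = 2.728169; exercise = 2.091824; V(1,0) = max -> 2.728169
  V(1,1) = exp(-r*dt) * [p*1.160668 + (1-p)*0.000000] = 0.644007; exercise = 0.000000; V(1,1) = max -> 0.644007
  V(0,0) = exp(-r*dt) * [p*2.728169 + (1-p)*0.644007] = 1.785152; exercise = 0.600000; V(0,0) = max -> 1.785152


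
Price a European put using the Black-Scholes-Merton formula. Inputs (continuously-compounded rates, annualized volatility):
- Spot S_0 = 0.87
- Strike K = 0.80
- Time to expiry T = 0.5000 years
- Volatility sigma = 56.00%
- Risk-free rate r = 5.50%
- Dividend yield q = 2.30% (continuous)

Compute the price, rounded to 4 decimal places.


Answer: Price = 0.0917

Derivation:
d1 = (ln(S/K) + (r - q + 0.5*sigma^2) * T) / (sigma * sqrt(T)) = 0.45022874
d2 = d1 - sigma * sqrt(T) = 0.05424894
exp(-rT) = 0.97287468; exp(-qT) = 0.98856587
P = K * exp(-rT) * N(-d2) - S_0 * exp(-qT) * N(-d1)
N(-d1) = 0.32627276; N(-d2) = 0.47836842
P = 0.8000 * 0.97287468 * 0.47836842 - 0.8700 * 0.98856587 * 0.32627276 = 0.0917


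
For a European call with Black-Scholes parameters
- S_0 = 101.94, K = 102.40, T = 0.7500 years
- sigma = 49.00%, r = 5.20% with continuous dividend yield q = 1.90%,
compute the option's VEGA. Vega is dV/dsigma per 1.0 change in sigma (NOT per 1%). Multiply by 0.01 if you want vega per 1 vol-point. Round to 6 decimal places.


Answer: Vega = 33.568337

Derivation:
d1 = 0.2598905529; d2 = -0.1644618949
phi(d1) = 0.3856943421; exp(-qT) = 0.9858510507; exp(-rT) = 0.9617507091
Vega = S * exp(-qT) * phi(d1) * sqrt(T) = 101.9400 * 0.9858510507 * 0.3856943421 * 0.8660254038 = 33.568337


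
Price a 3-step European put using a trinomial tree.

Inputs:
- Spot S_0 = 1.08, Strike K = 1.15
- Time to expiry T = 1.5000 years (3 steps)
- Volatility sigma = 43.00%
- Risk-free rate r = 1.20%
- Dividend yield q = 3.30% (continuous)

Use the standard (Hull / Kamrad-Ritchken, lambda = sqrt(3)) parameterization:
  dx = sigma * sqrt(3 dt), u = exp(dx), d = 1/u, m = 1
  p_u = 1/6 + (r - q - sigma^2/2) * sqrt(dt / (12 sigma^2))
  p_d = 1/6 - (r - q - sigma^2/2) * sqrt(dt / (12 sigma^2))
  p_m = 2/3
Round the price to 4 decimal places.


dt = T/N = 0.500000; dx = sigma*sqrt(3*dt) = 0.526640
u = exp(dx) = 1.693234; d = 1/u = 0.590586
p_u = 0.112811, p_m = 0.666667, p_d = 0.220522
Discount per step: exp(-r*dt) = 0.994018
Stock lattice S(k, j) with j the centered position index:
  k=0: S(0,+0) = 1.0800
  k=1: S(1,-1) = 0.6378; S(1,+0) = 1.0800; S(1,+1) = 1.8287
  k=2: S(2,-2) = 0.3767; S(2,-1) = 0.6378; S(2,+0) = 1.0800; S(2,+1) = 1.8287; S(2,+2) = 3.0964
  k=3: S(3,-3) = 0.2225; S(3,-2) = 0.3767; S(3,-1) = 0.6378; S(3,+0) = 1.0800; S(3,+1) = 1.8287; S(3,+2) = 3.0964; S(3,+3) = 5.2429
Terminal payoffs V(N, j) = max(K - S_T, 0):
  V(3,-3) = 0.927529; V(3,-2) = 0.773305; V(3,-1) = 0.512167; V(3,+0) = 0.070000; V(3,+1) = 0.000000; V(3,+2) = 0.000000; V(3,+3) = 0.000000
Backward induction: V(k, j) = exp(-r*dt) * [p_u * V(k+1, j+1) + p_m * V(k+1, j) + p_d * V(k+1, j-1)]
  V(2,-2) = exp(-r*dt) * [p_u*0.512167 + p_m*0.773305 + p_d*0.927529] = 0.773203
  V(2,-1) = exp(-r*dt) * [p_u*0.070000 + p_m*0.512167 + p_d*0.773305] = 0.516763
  V(2,+0) = exp(-r*dt) * [p_u*0.000000 + p_m*0.070000 + p_d*0.512167] = 0.158656
  V(2,+1) = exp(-r*dt) * [p_u*0.000000 + p_m*0.000000 + p_d*0.070000] = 0.015344
  V(2,+2) = exp(-r*dt) * [p_u*0.000000 + p_m*0.000000 + p_d*0.000000] = 0.000000
  V(1,-1) = exp(-r*dt) * [p_u*0.158656 + p_m*0.516763 + p_d*0.773203] = 0.529727
  V(1,+0) = exp(-r*dt) * [p_u*0.015344 + p_m*0.158656 + p_d*0.516763] = 0.220135
  V(1,+1) = exp(-r*dt) * [p_u*0.000000 + p_m*0.015344 + p_d*0.158656] = 0.044946
  V(0,+0) = exp(-r*dt) * [p_u*0.044946 + p_m*0.220135 + p_d*0.529727] = 0.267036

Answer: Price = V(0,0) = 0.2670


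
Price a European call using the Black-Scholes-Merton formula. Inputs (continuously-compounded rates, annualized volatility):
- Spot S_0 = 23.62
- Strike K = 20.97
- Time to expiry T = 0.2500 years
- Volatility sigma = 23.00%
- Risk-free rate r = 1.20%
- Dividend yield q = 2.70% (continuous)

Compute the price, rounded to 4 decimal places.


d1 = (ln(S/K) + (r - q + 0.5*sigma^2) * T) / (sigma * sqrt(T)) = 1.05968231
d2 = d1 - sigma * sqrt(T) = 0.94468231
exp(-rT) = 0.99700450; exp(-qT) = 0.99327273
C = S_0 * exp(-qT) * N(d1) - K * exp(-rT) * N(d2)
N(d1) = 0.85535542; N(d2) = 0.82758945
C = 23.6200 * 0.99327273 * 0.85535542 - 20.9700 * 0.99700450 * 0.82758945 = 2.7650

Answer: Price = 2.7650


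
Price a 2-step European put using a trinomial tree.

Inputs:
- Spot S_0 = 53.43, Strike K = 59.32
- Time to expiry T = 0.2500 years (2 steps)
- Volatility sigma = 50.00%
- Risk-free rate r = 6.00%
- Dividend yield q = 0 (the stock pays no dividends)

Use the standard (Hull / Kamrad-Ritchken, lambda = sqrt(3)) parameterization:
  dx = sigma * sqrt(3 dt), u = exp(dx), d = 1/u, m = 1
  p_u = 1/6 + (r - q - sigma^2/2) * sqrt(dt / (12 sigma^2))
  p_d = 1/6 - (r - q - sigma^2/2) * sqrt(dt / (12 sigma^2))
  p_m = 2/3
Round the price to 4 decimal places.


dt = T/N = 0.125000; dx = sigma*sqrt(3*dt) = 0.306186
u = exp(dx) = 1.358235; d = 1/u = 0.736250
p_u = 0.153399, p_m = 0.666667, p_d = 0.179935
Discount per step: exp(-r*dt) = 0.992528
Stock lattice S(k, j) with j the centered position index:
  k=0: S(0,+0) = 53.4300
  k=1: S(1,-1) = 39.3378; S(1,+0) = 53.4300; S(1,+1) = 72.5705
  k=2: S(2,-2) = 28.9624; S(2,-1) = 39.3378; S(2,+0) = 53.4300; S(2,+1) = 72.5705; S(2,+2) = 98.5678
Terminal payoffs V(N, j) = max(K - S_T, 0):
  V(2,-2) = 30.357556; V(2,-1) = 19.982189; V(2,+0) = 5.890000; V(2,+1) = 0.000000; V(2,+2) = 0.000000
Backward induction: V(k, j) = exp(-r*dt) * [p_u * V(k+1, j+1) + p_m * V(k+1, j) + p_d * V(k+1, j-1)]
  V(1,-1) = exp(-r*dt) * [p_u*5.890000 + p_m*19.982189 + p_d*30.357556] = 19.540253
  V(1,+0) = exp(-r*dt) * [p_u*0.000000 + p_m*5.890000 + p_d*19.982189] = 7.465951
  V(1,+1) = exp(-r*dt) * [p_u*0.000000 + p_m*0.000000 + p_d*5.890000] = 1.051897
  V(0,+0) = exp(-r*dt) * [p_u*1.051897 + p_m*7.465951 + p_d*19.540253] = 8.589964

Answer: Price = V(0,0) = 8.5900


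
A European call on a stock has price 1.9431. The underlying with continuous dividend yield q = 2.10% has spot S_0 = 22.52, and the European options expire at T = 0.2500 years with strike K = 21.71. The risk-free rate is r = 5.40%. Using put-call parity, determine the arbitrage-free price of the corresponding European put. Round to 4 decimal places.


Answer: Put price = 0.9599

Derivation:
Put-call parity: C - P = S_0 * exp(-qT) - K * exp(-rT).
S_0 * exp(-qT) = 22.5200 * 0.99476376 = 22.40207981
K * exp(-rT) = 21.7100 * 0.98659072 = 21.41888445
P = C - S*exp(-qT) + K*exp(-rT)
P = 1.9431 - 22.40207981 + 21.41888445 = 0.9599


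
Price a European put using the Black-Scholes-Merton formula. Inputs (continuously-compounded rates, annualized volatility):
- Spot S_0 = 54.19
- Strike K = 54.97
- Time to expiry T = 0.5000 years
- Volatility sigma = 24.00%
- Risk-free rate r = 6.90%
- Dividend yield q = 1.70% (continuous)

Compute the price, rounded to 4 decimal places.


Answer: Price = 3.3081

Derivation:
d1 = (ln(S/K) + (r - q + 0.5*sigma^2) * T) / (sigma * sqrt(T)) = 0.15384762
d2 = d1 - sigma * sqrt(T) = -0.01585800
exp(-rT) = 0.96608834; exp(-qT) = 0.99153602
P = K * exp(-rT) * N(-d2) - S_0 * exp(-qT) * N(-d1)
N(-d1) = 0.43886494; N(-d2) = 0.50632616
P = 54.9700 * 0.96608834 * 0.50632616 - 54.1900 * 0.99153602 * 0.43886494 = 3.3081


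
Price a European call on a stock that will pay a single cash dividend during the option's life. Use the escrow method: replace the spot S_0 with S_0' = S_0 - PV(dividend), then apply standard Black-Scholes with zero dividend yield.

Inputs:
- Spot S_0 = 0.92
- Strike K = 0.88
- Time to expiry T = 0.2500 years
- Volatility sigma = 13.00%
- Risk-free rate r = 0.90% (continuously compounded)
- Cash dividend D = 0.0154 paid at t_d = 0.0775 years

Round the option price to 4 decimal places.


PV(D) = D * exp(-r * t_d) = 0.0154 * 0.99930274 = 0.01538926
S_0' = S_0 - PV(D) = 0.9200 - 0.01538926 = 0.90461074
d1 = (ln(S_0'/K) + (r + sigma^2/2)*T) / (sigma*sqrt(T)) = 0.49146646
d2 = d1 - sigma*sqrt(T) = 0.42646646
exp(-rT) = 0.99775253
N(d1) = 0.68845171; N(d2) = 0.66511601
C = S_0' * N(d1) - K * exp(-rT) * N(d2) = 0.90461074 * 0.68845171 - 0.8800 * 0.99775253 * 0.66511601 = 0.0388

Answer: Price = 0.0388


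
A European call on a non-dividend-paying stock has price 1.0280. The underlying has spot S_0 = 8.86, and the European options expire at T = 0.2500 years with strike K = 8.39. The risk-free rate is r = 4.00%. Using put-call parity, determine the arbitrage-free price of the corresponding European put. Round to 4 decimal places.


Put-call parity: C - P = S_0 * exp(-qT) - K * exp(-rT).
S_0 * exp(-qT) = 8.8600 * 1.00000000 = 8.86000000
K * exp(-rT) = 8.3900 * 0.99004983 = 8.30651811
P = C - S*exp(-qT) + K*exp(-rT)
P = 1.0280 - 8.86000000 + 8.30651811 = 0.4745

Answer: Put price = 0.4745


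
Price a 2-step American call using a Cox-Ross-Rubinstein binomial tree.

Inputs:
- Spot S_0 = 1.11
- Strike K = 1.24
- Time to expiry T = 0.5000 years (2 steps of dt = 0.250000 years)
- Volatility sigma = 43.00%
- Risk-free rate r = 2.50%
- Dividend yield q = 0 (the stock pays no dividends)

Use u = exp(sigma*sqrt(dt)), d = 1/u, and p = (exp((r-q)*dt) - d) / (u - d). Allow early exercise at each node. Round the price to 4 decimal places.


dt = T/N = 0.250000
u = exp(sigma*sqrt(dt)) = 1.239862; d = 1/u = 0.806541
p = (exp((r-q)*dt) - d) / (u - d) = 0.460925
Discount per step: exp(-r*dt) = 0.993769
Stock lattice S(k, i) with i counting down-moves:
  k=0: S(0,0) = 1.1100
  k=1: S(1,0) = 1.3762; S(1,1) = 0.8953
  k=2: S(2,0) = 1.7064; S(2,1) = 1.1100; S(2,2) = 0.7221
Terminal payoffs V(N, i) = max(S_T - K, 0):
  V(2,0) = 0.466356; V(2,1) = 0.000000; V(2,2) = 0.000000
Backward induction: V(k, i) = exp(-r*dt) * [p * V(k+1, i) + (1-p) * V(k+1, i+1)]; then take max(V_cont, immediate exercise) for American.
  V(1,0) = exp(-r*dt) * [p*0.466356 + (1-p)*0.000000] = 0.213616; exercise = 0.136247; V(1,0) = max -> 0.213616
  V(1,1) = exp(-r*dt) * [p*0.000000 + (1-p)*0.000000] = 0.000000; exercise = 0.000000; V(1,1) = max -> 0.000000
  V(0,0) = exp(-r*dt) * [p*0.213616 + (1-p)*0.000000] = 0.097847; exercise = 0.000000; V(0,0) = max -> 0.097847

Answer: Price = V(0,0) = 0.0978


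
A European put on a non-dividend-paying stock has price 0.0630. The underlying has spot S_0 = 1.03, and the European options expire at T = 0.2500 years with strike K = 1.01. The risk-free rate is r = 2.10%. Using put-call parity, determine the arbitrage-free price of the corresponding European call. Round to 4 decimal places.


Put-call parity: C - P = S_0 * exp(-qT) - K * exp(-rT).
S_0 * exp(-qT) = 1.0300 * 1.00000000 = 1.03000000
K * exp(-rT) = 1.0100 * 0.99476376 = 1.00471139
C = P + S*exp(-qT) - K*exp(-rT)
C = 0.0630 + 1.03000000 - 1.00471139 = 0.0883

Answer: Call price = 0.0883


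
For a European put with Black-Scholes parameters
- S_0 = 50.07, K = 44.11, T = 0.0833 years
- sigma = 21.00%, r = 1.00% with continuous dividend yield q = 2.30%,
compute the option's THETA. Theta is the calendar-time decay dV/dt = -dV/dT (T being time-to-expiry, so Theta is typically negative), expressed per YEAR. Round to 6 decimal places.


d1 = 2.1034500538; d2 = 2.0428404011
phi(d1) = 0.0436658216; exp(-qT) = 0.9980859342; exp(-rT) = 0.9991673468
Theta = -S*exp(-qT)*phi(d1)*sigma/(2*sqrt(T)) + r*K*exp(-rT)*N(-d2) - q*S*exp(-qT)*N(-d1)
N(-d1) = 0.0177132235; N(-d2) = 0.0205341199; sqrt(T) = 0.2886173938
Term 1 = -50.0700 * 0.9980859342 * 0.0436658216 * 0.2100 / (2 * 0.2886173938) = -0.7938783549
Term 2 = 0.0100 * 44.1100 * 0.9991673468 * 0.0205341199 = 0.0090500584
Term 3 = -0.0230 * 50.0700 * 0.9980859342 * 0.0177132235 = -0.0203596808
Theta = -0.7938783549 + (0.0090500584) + (-0.0203596808) = -0.805188

Answer: Theta = -0.805188


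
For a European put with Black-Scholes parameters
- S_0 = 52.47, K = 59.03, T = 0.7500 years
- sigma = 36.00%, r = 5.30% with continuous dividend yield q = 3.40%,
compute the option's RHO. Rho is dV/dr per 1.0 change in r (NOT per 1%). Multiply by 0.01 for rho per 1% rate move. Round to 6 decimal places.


Answer: Rho = -29.240019

Derivation:
d1 = -0.1762657157; d2 = -0.4880348611
phi(d1) = 0.3927926814; exp(-qT) = 0.9748223790; exp(-rT) = 0.9610296665
N(-d2) = 0.6872374257
Rho = -K*T*exp(-rT)*N(-d2) = -59.0300 * 0.7500 * 0.9610296665 * 0.6872374257 = -29.240019


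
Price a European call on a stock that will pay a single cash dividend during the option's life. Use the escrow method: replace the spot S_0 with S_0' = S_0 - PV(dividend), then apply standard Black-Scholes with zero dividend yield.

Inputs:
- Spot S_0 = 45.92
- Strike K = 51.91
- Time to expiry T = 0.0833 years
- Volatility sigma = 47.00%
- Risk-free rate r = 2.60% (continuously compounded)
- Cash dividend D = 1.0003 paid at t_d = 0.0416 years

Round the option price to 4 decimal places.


PV(D) = D * exp(-r * t_d) = 1.0003 * 0.99891898 = 0.99921866
S_0' = S_0 - PV(D) = 45.9200 - 0.99921866 = 44.92078134
d1 = (ln(S_0'/K) + (r + sigma^2/2)*T) / (sigma*sqrt(T)) = -0.98226664
d2 = d1 - sigma*sqrt(T) = -1.11791681
exp(-rT) = 0.99783654
N(d1) = 0.16298425; N(d2) = 0.13180126
C = S_0' * N(d1) - K * exp(-rT) * N(d2) = 44.92078134 * 0.16298425 - 51.9100 * 0.99783654 * 0.13180126 = 0.4944

Answer: Price = 0.4944


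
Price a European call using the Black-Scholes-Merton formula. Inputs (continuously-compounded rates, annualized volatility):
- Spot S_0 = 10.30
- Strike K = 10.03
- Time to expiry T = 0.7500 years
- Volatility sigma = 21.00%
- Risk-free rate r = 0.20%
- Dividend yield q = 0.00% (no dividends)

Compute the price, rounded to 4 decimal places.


d1 = (ln(S/K) + (r - q + 0.5*sigma^2) * T) / (sigma * sqrt(T)) = 0.24524076
d2 = d1 - sigma * sqrt(T) = 0.06337543
exp(-rT) = 0.99850112; exp(-qT) = 1.00000000
C = S_0 * exp(-qT) * N(d1) - K * exp(-rT) * N(d2)
N(d1) = 0.59686499; N(d2) = 0.52526622
C = 10.3000 * 1.00000000 * 0.59686499 - 10.0300 * 0.99850112 * 0.52526622 = 0.8872

Answer: Price = 0.8872


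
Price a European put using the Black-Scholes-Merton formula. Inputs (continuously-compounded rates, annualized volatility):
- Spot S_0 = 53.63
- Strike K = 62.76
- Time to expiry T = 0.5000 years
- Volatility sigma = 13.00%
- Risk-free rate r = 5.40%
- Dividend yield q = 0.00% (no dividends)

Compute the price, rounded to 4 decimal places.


Answer: Price = 7.6440

Derivation:
d1 = (ln(S/K) + (r - q + 0.5*sigma^2) * T) / (sigma * sqrt(T)) = -1.37052867
d2 = d1 - sigma * sqrt(T) = -1.46245255
exp(-rT) = 0.97336124; exp(-qT) = 1.00000000
P = K * exp(-rT) * N(-d2) - S_0 * exp(-qT) * N(-d1)
N(-d1) = 0.91473903; N(-d2) = 0.92819138
P = 62.7600 * 0.97336124 * 0.92819138 - 53.6300 * 1.00000000 * 0.91473903 = 7.6440


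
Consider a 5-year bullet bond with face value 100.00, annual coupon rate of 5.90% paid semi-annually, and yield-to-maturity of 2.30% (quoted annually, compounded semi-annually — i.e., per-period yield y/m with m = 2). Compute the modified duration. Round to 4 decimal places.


Coupon per period c = face * coupon_rate / m = 2.950000
Periods per year m = 2; per-period yield y/m = 0.011500
Number of cashflows N = 10
Cashflows (t years, CF_t, discount factor 1/(1+y/m)^(m*t), PV):
  t = 0.5000: CF_t = 2.950000, DF = 0.988631, PV = 2.916461
  t = 1.0000: CF_t = 2.950000, DF = 0.977391, PV = 2.883303
  t = 1.5000: CF_t = 2.950000, DF = 0.966279, PV = 2.850522
  t = 2.0000: CF_t = 2.950000, DF = 0.955293, PV = 2.818113
  t = 2.5000: CF_t = 2.950000, DF = 0.944432, PV = 2.786074
  t = 3.0000: CF_t = 2.950000, DF = 0.933694, PV = 2.754398
  t = 3.5000: CF_t = 2.950000, DF = 0.923079, PV = 2.723083
  t = 4.0000: CF_t = 2.950000, DF = 0.912584, PV = 2.692123
  t = 4.5000: CF_t = 2.950000, DF = 0.902209, PV = 2.661516
  t = 5.0000: CF_t = 102.950000, DF = 0.891951, PV = 91.826383
Price P = sum_t PV_t = 116.911975
First compute Macaulay numerator sum_t t * PV_t:
  t * PV_t at t = 0.5000: 1.458230
  t * PV_t at t = 1.0000: 2.883303
  t * PV_t at t = 1.5000: 4.275783
  t * PV_t at t = 2.0000: 5.636227
  t * PV_t at t = 2.5000: 6.965184
  t * PV_t at t = 3.0000: 8.263194
  t * PV_t at t = 3.5000: 9.530789
  t * PV_t at t = 4.0000: 10.768493
  t * PV_t at t = 4.5000: 11.976821
  t * PV_t at t = 5.0000: 459.131917
Macaulay duration D = 520.889939 / 116.911975 = 4.455403
Modified duration = D / (1 + y/m) = 4.455403 / (1 + 0.011500) = 4.404748

Answer: Modified duration = 4.4047


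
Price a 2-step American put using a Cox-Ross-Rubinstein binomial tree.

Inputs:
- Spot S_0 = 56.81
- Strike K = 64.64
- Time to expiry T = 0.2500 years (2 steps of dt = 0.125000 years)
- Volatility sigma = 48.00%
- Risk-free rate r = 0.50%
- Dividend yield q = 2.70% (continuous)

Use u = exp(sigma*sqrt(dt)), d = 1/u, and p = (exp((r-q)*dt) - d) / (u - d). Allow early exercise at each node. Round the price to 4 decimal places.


Answer: Price = V(0,0) = 11.1859

Derivation:
dt = T/N = 0.125000
u = exp(sigma*sqrt(dt)) = 1.184956; d = 1/u = 0.843913
p = (exp((r-q)*dt) - d) / (u - d) = 0.449623
Discount per step: exp(-r*dt) = 0.999375
Stock lattice S(k, i) with i counting down-moves:
  k=0: S(0,0) = 56.8100
  k=1: S(1,0) = 67.3173; S(1,1) = 47.9427
  k=2: S(2,0) = 79.7681; S(2,1) = 56.8100; S(2,2) = 40.4595
Terminal payoffs V(N, i) = max(K - S_T, 0):
  V(2,0) = 0.000000; V(2,1) = 7.830000; V(2,2) = 24.180515
Backward induction: V(k, i) = exp(-r*dt) * [p * V(k+1, i) + (1-p) * V(k+1, i+1)]; then take max(V_cont, immediate exercise) for American.
  V(1,0) = exp(-r*dt) * [p*0.000000 + (1-p)*7.830000] = 4.306762; exercise = 0.000000; V(1,0) = max -> 4.306762
  V(1,1) = exp(-r*dt) * [p*7.830000 + (1-p)*24.180515] = 16.818437; exercise = 16.697291; V(1,1) = max -> 16.818437
  V(0,0) = exp(-r*dt) * [p*4.306762 + (1-p)*16.818437] = 11.185911; exercise = 7.830000; V(0,0) = max -> 11.185911


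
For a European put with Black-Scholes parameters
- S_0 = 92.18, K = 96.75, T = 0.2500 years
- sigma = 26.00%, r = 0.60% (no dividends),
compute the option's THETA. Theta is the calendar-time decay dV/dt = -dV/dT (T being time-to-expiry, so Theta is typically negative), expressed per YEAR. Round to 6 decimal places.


Answer: Theta = -8.767087

Derivation:
d1 = -0.2956703432; d2 = -0.4256703432
phi(d1) = 0.3818799415; exp(-qT) = 1.0000000000; exp(-rT) = 0.9985011244
Theta = -S*exp(-qT)*phi(d1)*sigma/(2*sqrt(T)) + r*K*exp(-rT)*N(-d2) - q*S*exp(-qT)*N(-d1)
N(-d1) = 0.6162590761; N(-d2) = 0.6648259625; sqrt(T) = 0.5000000000
Term 1 = -92.1800 * 1.0000000000 * 0.3818799415 * 0.2600 / (2 * 0.5000000000) = -9.1524401819
Term 2 = 0.0060 * 96.7500 * 0.9985011244 * 0.6648259625 = 0.3853530080
Term 3 = 0 (no dividend yield, q = 0)
Theta = -9.1524401819 + (0.3853530080) + (0.0000000000) = -8.767087


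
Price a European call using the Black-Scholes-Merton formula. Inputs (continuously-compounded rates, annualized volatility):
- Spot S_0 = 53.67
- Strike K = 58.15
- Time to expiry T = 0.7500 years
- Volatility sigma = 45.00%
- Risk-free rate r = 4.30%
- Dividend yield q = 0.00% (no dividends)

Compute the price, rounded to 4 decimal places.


d1 = (ln(S/K) + (r - q + 0.5*sigma^2) * T) / (sigma * sqrt(T)) = 0.07188859
d2 = d1 - sigma * sqrt(T) = -0.31782284
exp(-rT) = 0.96826449; exp(-qT) = 1.00000000
C = S_0 * exp(-qT) * N(d1) - K * exp(-rT) * N(d2)
N(d1) = 0.52865472; N(d2) = 0.37530966
C = 53.6700 * 1.00000000 * 0.52865472 - 58.1500 * 0.96826449 * 0.37530966 = 7.2412

Answer: Price = 7.2412


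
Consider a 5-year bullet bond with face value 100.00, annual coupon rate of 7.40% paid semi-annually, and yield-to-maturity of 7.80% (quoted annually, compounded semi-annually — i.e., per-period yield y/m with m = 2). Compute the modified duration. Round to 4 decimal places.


Answer: Modified duration = 4.1019

Derivation:
Coupon per period c = face * coupon_rate / m = 3.700000
Periods per year m = 2; per-period yield y/m = 0.039000
Number of cashflows N = 10
Cashflows (t years, CF_t, discount factor 1/(1+y/m)^(m*t), PV):
  t = 0.5000: CF_t = 3.700000, DF = 0.962464, PV = 3.561116
  t = 1.0000: CF_t = 3.700000, DF = 0.926337, PV = 3.427446
  t = 1.5000: CF_t = 3.700000, DF = 0.891566, PV = 3.298793
  t = 2.0000: CF_t = 3.700000, DF = 0.858100, PV = 3.174969
  t = 2.5000: CF_t = 3.700000, DF = 0.825890, PV = 3.055793
  t = 3.0000: CF_t = 3.700000, DF = 0.794889, PV = 2.941091
  t = 3.5000: CF_t = 3.700000, DF = 0.765052, PV = 2.830694
  t = 4.0000: CF_t = 3.700000, DF = 0.736335, PV = 2.724441
  t = 4.5000: CF_t = 3.700000, DF = 0.708696, PV = 2.622176
  t = 5.0000: CF_t = 103.700000, DF = 0.682094, PV = 70.733196
Price P = sum_t PV_t = 98.369715
First compute Macaulay numerator sum_t t * PV_t:
  t * PV_t at t = 0.5000: 1.780558
  t * PV_t at t = 1.0000: 3.427446
  t * PV_t at t = 1.5000: 4.948190
  t * PV_t at t = 2.0000: 6.349939
  t * PV_t at t = 2.5000: 7.639483
  t * PV_t at t = 3.0000: 8.823273
  t * PV_t at t = 3.5000: 9.907428
  t * PV_t at t = 4.0000: 10.897762
  t * PV_t at t = 4.5000: 11.799791
  t * PV_t at t = 5.0000: 353.665979
Macaulay duration D = 419.239849 / 98.369715 = 4.261879
Modified duration = D / (1 + y/m) = 4.261879 / (1 + 0.039000) = 4.101905


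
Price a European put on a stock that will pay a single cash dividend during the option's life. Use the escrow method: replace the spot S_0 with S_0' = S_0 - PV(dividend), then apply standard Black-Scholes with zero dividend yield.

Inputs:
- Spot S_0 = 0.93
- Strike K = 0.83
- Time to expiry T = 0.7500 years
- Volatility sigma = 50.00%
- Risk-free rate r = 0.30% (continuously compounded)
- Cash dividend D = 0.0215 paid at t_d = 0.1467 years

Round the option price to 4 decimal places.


PV(D) = D * exp(-r * t_d) = 0.0215 * 0.99956000 = 0.02149054
S_0' = S_0 - PV(D) = 0.9300 - 0.02149054 = 0.90850946
d1 = (ln(S_0'/K) + (r + sigma^2/2)*T) / (sigma*sqrt(T)) = 0.43042525
d2 = d1 - sigma*sqrt(T) = -0.00258745
exp(-rT) = 0.99775253
N(-d1) = 0.33344317; N(-d2) = 0.50103224
P = K * exp(-rT) * N(-d2) - S_0' * N(-d1) = 0.8300 * 0.99775253 * 0.50103224 - 0.90850946 * 0.33344317 = 0.1120

Answer: Price = 0.1120


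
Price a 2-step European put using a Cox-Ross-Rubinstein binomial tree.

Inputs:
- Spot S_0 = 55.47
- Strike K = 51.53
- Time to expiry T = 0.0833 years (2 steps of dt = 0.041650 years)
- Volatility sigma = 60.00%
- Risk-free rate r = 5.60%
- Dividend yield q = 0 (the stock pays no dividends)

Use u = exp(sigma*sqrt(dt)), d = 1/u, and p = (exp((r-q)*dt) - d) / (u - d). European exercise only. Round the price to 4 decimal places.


dt = T/N = 0.041650
u = exp(sigma*sqrt(dt)) = 1.130263; d = 1/u = 0.884750
p = (exp((r-q)*dt) - d) / (u - d) = 0.478937
Discount per step: exp(-r*dt) = 0.997670
Stock lattice S(k, i) with i counting down-moves:
  k=0: S(0,0) = 55.4700
  k=1: S(1,0) = 62.6957; S(1,1) = 49.0771
  k=2: S(2,0) = 70.8626; S(2,1) = 55.4700; S(2,2) = 43.4210
Terminal payoffs V(N, i) = max(K - S_T, 0):
  V(2,0) = 0.000000; V(2,1) = 0.000000; V(2,2) = 8.109036
Backward induction: V(k, i) = exp(-r*dt) * [p * V(k+1, i) + (1-p) * V(k+1, i+1)].
  V(1,0) = exp(-r*dt) * [p*0.000000 + (1-p)*0.000000] = 0.000000
  V(1,1) = exp(-r*dt) * [p*0.000000 + (1-p)*8.109036] = 4.215476
  V(0,0) = exp(-r*dt) * [p*0.000000 + (1-p)*4.215476] = 2.191412

Answer: Price = V(0,0) = 2.1914


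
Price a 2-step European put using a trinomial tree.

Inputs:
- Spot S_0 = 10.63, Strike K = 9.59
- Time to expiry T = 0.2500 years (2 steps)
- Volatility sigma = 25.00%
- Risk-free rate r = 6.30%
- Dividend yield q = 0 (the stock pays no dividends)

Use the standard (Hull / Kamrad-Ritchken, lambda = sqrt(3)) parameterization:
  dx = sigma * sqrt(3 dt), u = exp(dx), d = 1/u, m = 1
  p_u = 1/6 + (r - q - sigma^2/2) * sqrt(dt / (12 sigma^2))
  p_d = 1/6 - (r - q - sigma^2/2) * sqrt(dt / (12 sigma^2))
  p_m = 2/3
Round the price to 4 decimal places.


dt = T/N = 0.125000; dx = sigma*sqrt(3*dt) = 0.153093
u = exp(dx) = 1.165433; d = 1/u = 0.858050
p_u = 0.179629, p_m = 0.666667, p_d = 0.153705
Discount per step: exp(-r*dt) = 0.992156
Stock lattice S(k, j) with j the centered position index:
  k=0: S(0,+0) = 10.6300
  k=1: S(1,-1) = 9.1211; S(1,+0) = 10.6300; S(1,+1) = 12.3886
  k=2: S(2,-2) = 7.8263; S(2,-1) = 9.1211; S(2,+0) = 10.6300; S(2,+1) = 12.3886; S(2,+2) = 14.4380
Terminal payoffs V(N, j) = max(K - S_T, 0):
  V(2,-2) = 1.763668; V(2,-1) = 0.468930; V(2,+0) = 0.000000; V(2,+1) = 0.000000; V(2,+2) = 0.000000
Backward induction: V(k, j) = exp(-r*dt) * [p_u * V(k+1, j+1) + p_m * V(k+1, j) + p_d * V(k+1, j-1)]
  V(1,-1) = exp(-r*dt) * [p_u*0.000000 + p_m*0.468930 + p_d*1.763668] = 0.579126
  V(1,+0) = exp(-r*dt) * [p_u*0.000000 + p_m*0.000000 + p_d*0.468930] = 0.071511
  V(1,+1) = exp(-r*dt) * [p_u*0.000000 + p_m*0.000000 + p_d*0.000000] = 0.000000
  V(0,+0) = exp(-r*dt) * [p_u*0.000000 + p_m*0.071511 + p_d*0.579126] = 0.135617

Answer: Price = V(0,0) = 0.1356
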